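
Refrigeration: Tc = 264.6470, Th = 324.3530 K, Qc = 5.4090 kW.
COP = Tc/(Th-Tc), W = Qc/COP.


COP = 264.6470 / 59.7060 = 4.4325
W = 5.4090 / 4.4325 = 1.2203 kW

COP = 4.4325, W = 1.2203 kW


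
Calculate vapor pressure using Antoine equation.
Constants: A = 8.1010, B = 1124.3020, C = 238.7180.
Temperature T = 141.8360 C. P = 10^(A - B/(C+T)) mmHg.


C+T = 380.5540
B/(C+T) = 2.9544
log10(P) = 8.1010 - 2.9544 = 5.1466
P = 10^5.1466 = 140157.9397 mmHg

140157.9397 mmHg


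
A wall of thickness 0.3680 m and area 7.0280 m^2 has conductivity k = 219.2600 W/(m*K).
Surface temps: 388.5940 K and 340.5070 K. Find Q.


dT = 48.0870 K
Q = 219.2600 * 7.0280 * 48.0870 / 0.3680 = 201358.9916 W

201358.9916 W


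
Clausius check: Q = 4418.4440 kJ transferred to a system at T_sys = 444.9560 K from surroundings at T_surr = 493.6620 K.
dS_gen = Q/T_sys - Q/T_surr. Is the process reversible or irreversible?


dS_sys = 4418.4440/444.9560 = 9.9301 kJ/K
dS_surr = -4418.4440/493.6620 = -8.9503 kJ/K
dS_gen = 9.9301 - 8.9503 = 0.9797 kJ/K (irreversible)

dS_gen = 0.9797 kJ/K, irreversible


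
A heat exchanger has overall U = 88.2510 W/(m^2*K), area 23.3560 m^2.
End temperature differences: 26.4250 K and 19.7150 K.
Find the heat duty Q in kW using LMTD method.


LMTD = 22.9064 K
Q = 88.2510 * 23.3560 * 22.9064 = 47214.5263 W = 47.2145 kW

47.2145 kW


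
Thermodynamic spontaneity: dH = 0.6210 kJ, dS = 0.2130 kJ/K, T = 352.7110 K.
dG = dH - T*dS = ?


T*dS = 352.7110 * 0.2130 = 75.1274 kJ
dG = 0.6210 - 75.1274 = -74.5064 kJ (spontaneous)

dG = -74.5064 kJ, spontaneous


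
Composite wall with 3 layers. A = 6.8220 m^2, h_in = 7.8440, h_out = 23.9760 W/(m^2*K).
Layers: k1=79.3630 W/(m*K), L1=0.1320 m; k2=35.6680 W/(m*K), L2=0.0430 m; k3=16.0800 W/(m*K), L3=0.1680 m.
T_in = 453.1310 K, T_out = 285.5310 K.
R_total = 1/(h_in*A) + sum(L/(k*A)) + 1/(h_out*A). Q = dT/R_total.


R_conv_in = 1/(7.8440*6.8220) = 0.0187
R_1 = 0.1320/(79.3630*6.8220) = 0.0002
R_2 = 0.0430/(35.6680*6.8220) = 0.0002
R_3 = 0.1680/(16.0800*6.8220) = 0.0015
R_conv_out = 1/(23.9760*6.8220) = 0.0061
R_total = 0.0268 K/W
Q = 167.6000 / 0.0268 = 6264.6509 W

R_total = 0.0268 K/W, Q = 6264.6509 W


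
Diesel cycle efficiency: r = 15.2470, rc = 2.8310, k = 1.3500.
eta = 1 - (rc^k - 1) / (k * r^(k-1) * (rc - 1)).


r^(k-1) = 2.5949
rc^k = 4.0749
eta = 0.5206 = 52.0601%

52.0601%


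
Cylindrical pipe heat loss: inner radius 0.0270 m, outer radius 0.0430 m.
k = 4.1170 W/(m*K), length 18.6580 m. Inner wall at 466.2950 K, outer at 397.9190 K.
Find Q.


dT = 68.3760 K
ln(ro/ri) = 0.4654
Q = 2*pi*4.1170*18.6580*68.3760 / 0.4654 = 70914.8897 W

70914.8897 W


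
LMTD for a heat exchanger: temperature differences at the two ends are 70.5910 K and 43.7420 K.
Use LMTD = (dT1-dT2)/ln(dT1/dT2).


dT1/dT2 = 1.6138
ln(dT1/dT2) = 0.4786
LMTD = 26.8490 / 0.4786 = 56.0998 K

56.0998 K


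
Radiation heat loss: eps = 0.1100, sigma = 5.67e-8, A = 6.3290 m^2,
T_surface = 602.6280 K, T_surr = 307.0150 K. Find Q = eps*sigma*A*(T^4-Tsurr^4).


T^4 = 1.3189e+11
Tsurr^4 = 8.8846e+09
Q = 0.1100 * 5.67e-8 * 6.3290 * 1.2300e+11 = 4855.3359 W

4855.3359 W


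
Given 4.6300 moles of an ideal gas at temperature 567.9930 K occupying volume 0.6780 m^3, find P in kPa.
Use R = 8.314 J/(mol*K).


P = nRT/V = 4.6300 * 8.314 * 567.9930 / 0.6780
= 21864.2203 / 0.6780 = 32248.1125 Pa = 32.2481 kPa

32.2481 kPa


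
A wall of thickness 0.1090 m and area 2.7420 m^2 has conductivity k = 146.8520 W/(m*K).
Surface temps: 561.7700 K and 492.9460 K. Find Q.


dT = 68.8240 K
Q = 146.8520 * 2.7420 * 68.8240 / 0.1090 = 254249.8633 W

254249.8633 W


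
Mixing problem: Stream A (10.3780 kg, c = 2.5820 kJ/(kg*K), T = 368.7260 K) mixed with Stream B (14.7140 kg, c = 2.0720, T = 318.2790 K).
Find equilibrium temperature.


num = 19583.8822
den = 57.2834
Tf = 341.8771 K

341.8771 K


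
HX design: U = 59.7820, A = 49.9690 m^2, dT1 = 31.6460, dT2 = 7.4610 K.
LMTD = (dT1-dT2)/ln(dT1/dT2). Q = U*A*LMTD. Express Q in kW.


LMTD = 16.7379 K
Q = 59.7820 * 49.9690 * 16.7379 = 50000.3098 W = 50.0003 kW

50.0003 kW


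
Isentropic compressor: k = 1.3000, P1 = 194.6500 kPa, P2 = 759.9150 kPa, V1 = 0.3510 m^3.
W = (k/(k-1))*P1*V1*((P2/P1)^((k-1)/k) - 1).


(k-1)/k = 0.2308
(P2/P1)^exp = 1.3693
W = 4.3333 * 194.6500 * 0.3510 * (1.3693 - 1) = 109.3395 kJ

109.3395 kJ


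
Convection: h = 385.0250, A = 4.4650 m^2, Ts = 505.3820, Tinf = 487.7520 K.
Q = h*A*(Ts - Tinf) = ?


dT = 17.6300 K
Q = 385.0250 * 4.4650 * 17.6300 = 30308.3787 W

30308.3787 W


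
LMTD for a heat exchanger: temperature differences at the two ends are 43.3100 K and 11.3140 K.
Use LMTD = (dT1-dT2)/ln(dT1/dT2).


dT1/dT2 = 3.8280
ln(dT1/dT2) = 1.3423
LMTD = 31.9960 / 1.3423 = 23.8359 K

23.8359 K


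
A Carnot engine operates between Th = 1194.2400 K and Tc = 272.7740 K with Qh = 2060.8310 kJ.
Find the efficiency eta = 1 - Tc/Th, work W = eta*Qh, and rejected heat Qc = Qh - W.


eta = 1 - 272.7740/1194.2400 = 0.7716
W = 0.7716 * 2060.8310 = 1590.1207 kJ
Qc = 2060.8310 - 1590.1207 = 470.7103 kJ

eta = 77.1592%, W = 1590.1207 kJ, Qc = 470.7103 kJ


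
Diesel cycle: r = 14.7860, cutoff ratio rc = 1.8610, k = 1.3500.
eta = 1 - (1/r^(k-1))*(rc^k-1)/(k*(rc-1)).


r^(k-1) = 2.5671
rc^k = 2.3129
eta = 0.5600 = 56.0004%

56.0004%


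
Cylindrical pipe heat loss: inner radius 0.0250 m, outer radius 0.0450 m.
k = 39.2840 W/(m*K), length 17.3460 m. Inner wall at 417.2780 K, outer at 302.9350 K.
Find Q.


dT = 114.3430 K
ln(ro/ri) = 0.5878
Q = 2*pi*39.2840*17.3460*114.3430 / 0.5878 = 832884.4739 W

832884.4739 W


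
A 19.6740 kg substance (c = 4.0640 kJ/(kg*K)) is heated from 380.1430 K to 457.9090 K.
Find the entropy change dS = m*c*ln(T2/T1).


T2/T1 = 1.2046
ln(T2/T1) = 0.1861
dS = 19.6740 * 4.0640 * 0.1861 = 14.8815 kJ/K

14.8815 kJ/K


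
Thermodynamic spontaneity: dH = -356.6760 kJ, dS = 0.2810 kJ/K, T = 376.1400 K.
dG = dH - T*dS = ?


T*dS = 376.1400 * 0.2810 = 105.6953 kJ
dG = -356.6760 - 105.6953 = -462.3713 kJ (spontaneous)

dG = -462.3713 kJ, spontaneous


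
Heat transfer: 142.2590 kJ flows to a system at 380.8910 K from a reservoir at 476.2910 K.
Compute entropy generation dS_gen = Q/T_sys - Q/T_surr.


dS_sys = 142.2590/380.8910 = 0.3735 kJ/K
dS_surr = -142.2590/476.2910 = -0.2987 kJ/K
dS_gen = 0.3735 - 0.2987 = 0.0748 kJ/K (irreversible)

dS_gen = 0.0748 kJ/K, irreversible


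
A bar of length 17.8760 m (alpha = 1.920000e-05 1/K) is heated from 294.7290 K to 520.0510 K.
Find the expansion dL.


dT = 225.3220 K
dL = 1.920000e-05 * 17.8760 * 225.3220 = 0.077335 m
L_final = 17.953335 m

dL = 0.077335 m


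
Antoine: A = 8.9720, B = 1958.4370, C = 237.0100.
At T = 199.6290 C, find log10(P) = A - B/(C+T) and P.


C+T = 436.6390
B/(C+T) = 4.4853
log10(P) = 8.9720 - 4.4853 = 4.4867
P = 10^4.4867 = 30672.2469 mmHg

30672.2469 mmHg


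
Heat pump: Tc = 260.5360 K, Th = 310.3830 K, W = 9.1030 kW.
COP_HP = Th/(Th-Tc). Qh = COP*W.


COP = 310.3830 / 49.8470 = 6.2267
Qh = 6.2267 * 9.1030 = 56.6818 kW

COP = 6.2267, Qh = 56.6818 kW


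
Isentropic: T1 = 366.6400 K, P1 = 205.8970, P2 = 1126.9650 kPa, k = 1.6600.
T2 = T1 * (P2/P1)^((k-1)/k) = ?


(k-1)/k = 0.3976
(P2/P1)^exp = 1.9657
T2 = 366.6400 * 1.9657 = 720.7175 K

720.7175 K


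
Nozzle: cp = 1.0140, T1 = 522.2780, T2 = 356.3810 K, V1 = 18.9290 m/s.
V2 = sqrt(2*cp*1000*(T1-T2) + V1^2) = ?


dT = 165.8970 K
2*cp*1000*dT = 336439.1160
V1^2 = 358.3070
V2 = sqrt(336797.4230) = 580.3425 m/s

580.3425 m/s


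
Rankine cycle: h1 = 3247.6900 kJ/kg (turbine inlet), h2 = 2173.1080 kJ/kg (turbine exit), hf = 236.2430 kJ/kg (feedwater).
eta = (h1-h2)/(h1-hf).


W = 1074.5820 kJ/kg
Q_in = 3011.4470 kJ/kg
eta = 0.3568 = 35.6832%

eta = 35.6832%


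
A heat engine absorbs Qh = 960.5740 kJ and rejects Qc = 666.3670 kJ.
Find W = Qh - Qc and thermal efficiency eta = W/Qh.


W = 960.5740 - 666.3670 = 294.2070 kJ
eta = 294.2070 / 960.5740 = 0.3063 = 30.6282%

W = 294.2070 kJ, eta = 30.6282%


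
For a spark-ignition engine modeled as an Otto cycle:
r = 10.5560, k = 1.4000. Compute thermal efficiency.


r^(k-1) = 2.5668
eta = 1 - 1/2.5668 = 0.6104 = 61.0417%

61.0417%


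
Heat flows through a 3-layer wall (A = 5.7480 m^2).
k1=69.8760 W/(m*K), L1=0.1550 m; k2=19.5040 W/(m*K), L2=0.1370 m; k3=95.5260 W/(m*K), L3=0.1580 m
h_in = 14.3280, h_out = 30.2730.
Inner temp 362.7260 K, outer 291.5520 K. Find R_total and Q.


R_conv_in = 1/(14.3280*5.7480) = 0.0121
R_1 = 0.1550/(69.8760*5.7480) = 0.0004
R_2 = 0.1370/(19.5040*5.7480) = 0.0012
R_3 = 0.1580/(95.5260*5.7480) = 0.0003
R_conv_out = 1/(30.2730*5.7480) = 0.0057
R_total = 0.0198 K/W
Q = 71.1740 / 0.0198 = 3597.4229 W

R_total = 0.0198 K/W, Q = 3597.4229 W


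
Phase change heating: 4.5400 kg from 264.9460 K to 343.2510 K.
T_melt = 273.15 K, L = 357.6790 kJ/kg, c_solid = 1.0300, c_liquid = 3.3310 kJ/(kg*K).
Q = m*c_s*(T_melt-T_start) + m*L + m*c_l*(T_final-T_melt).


Q1 (sensible, solid) = 4.5400 * 1.0300 * 8.2040 = 38.3635 kJ
Q2 (latent) = 4.5400 * 357.6790 = 1623.8627 kJ
Q3 (sensible, liquid) = 4.5400 * 3.3310 * 70.1010 = 1060.1192 kJ
Q_total = 2722.3454 kJ

2722.3454 kJ


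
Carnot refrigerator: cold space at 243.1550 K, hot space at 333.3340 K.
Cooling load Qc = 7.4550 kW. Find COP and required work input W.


COP = 243.1550 / 90.1790 = 2.6964
W = 7.4550 / 2.6964 = 2.7648 kW

COP = 2.6964, W = 2.7648 kW


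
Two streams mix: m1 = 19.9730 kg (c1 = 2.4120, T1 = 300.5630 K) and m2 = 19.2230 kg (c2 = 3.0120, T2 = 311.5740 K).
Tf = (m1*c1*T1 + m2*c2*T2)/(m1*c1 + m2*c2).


num = 32519.6189
den = 106.0746
Tf = 306.5732 K

306.5732 K


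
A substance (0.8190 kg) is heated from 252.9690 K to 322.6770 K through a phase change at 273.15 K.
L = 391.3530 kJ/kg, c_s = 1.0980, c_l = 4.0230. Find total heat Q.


Q1 (sensible, solid) = 0.8190 * 1.0980 * 20.1810 = 18.1480 kJ
Q2 (latent) = 0.8190 * 391.3530 = 320.5181 kJ
Q3 (sensible, liquid) = 0.8190 * 4.0230 * 49.5270 = 163.1834 kJ
Q_total = 501.8495 kJ

501.8495 kJ


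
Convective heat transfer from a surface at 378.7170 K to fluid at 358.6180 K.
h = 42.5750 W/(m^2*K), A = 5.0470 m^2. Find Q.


dT = 20.0990 K
Q = 42.5750 * 5.0470 * 20.0990 = 4318.7932 W

4318.7932 W


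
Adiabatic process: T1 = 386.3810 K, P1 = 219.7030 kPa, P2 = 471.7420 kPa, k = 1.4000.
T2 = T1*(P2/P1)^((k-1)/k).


(k-1)/k = 0.2857
(P2/P1)^exp = 1.2440
T2 = 386.3810 * 1.2440 = 480.6571 K

480.6571 K


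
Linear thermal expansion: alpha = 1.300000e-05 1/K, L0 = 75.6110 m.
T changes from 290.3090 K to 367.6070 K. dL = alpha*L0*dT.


dT = 77.2980 K
dL = 1.300000e-05 * 75.6110 * 77.2980 = 0.075980 m
L_final = 75.686980 m

dL = 0.075980 m


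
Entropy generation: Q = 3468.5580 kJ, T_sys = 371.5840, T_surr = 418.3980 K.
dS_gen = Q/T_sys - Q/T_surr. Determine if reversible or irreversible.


dS_sys = 3468.5580/371.5840 = 9.3345 kJ/K
dS_surr = -3468.5580/418.3980 = -8.2901 kJ/K
dS_gen = 9.3345 - 8.2901 = 1.0444 kJ/K (irreversible)

dS_gen = 1.0444 kJ/K, irreversible


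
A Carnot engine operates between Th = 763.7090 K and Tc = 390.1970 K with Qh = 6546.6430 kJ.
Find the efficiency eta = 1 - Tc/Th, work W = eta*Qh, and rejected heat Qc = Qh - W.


eta = 1 - 390.1970/763.7090 = 0.4891
W = 0.4891 * 6546.6430 = 3201.8082 kJ
Qc = 6546.6430 - 3201.8082 = 3344.8348 kJ

eta = 48.9076%, W = 3201.8082 kJ, Qc = 3344.8348 kJ


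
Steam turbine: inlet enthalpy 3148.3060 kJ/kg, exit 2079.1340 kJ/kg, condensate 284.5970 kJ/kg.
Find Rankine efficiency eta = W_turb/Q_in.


W = 1069.1720 kJ/kg
Q_in = 2863.7090 kJ/kg
eta = 0.3734 = 37.3352%

eta = 37.3352%


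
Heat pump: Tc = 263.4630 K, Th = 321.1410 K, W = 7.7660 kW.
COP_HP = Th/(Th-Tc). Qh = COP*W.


COP = 321.1410 / 57.6780 = 5.5678
Qh = 5.5678 * 7.7660 = 43.2397 kW

COP = 5.5678, Qh = 43.2397 kW


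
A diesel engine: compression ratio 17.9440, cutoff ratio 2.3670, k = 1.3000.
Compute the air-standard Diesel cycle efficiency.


r^(k-1) = 2.3778
rc^k = 3.0652
eta = 0.5113 = 51.1266%

51.1266%


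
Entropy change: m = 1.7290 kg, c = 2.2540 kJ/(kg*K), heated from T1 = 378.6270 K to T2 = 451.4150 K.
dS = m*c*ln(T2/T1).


T2/T1 = 1.1922
ln(T2/T1) = 0.1758
dS = 1.7290 * 2.2540 * 0.1758 = 0.6853 kJ/K

0.6853 kJ/K


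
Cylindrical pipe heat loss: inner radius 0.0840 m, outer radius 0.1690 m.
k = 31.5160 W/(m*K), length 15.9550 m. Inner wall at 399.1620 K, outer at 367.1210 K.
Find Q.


dT = 32.0410 K
ln(ro/ri) = 0.6991
Q = 2*pi*31.5160*15.9550*32.0410 / 0.6991 = 144805.7351 W

144805.7351 W


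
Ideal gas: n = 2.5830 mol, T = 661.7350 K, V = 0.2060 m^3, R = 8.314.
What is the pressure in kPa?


P = nRT/V = 2.5830 * 8.314 * 661.7350 / 0.2060
= 14210.8002 / 0.2060 = 68984.4668 Pa = 68.9845 kPa

68.9845 kPa


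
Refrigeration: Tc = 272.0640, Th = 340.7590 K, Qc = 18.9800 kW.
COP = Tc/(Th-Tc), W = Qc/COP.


COP = 272.0640 / 68.6950 = 3.9605
W = 18.9800 / 3.9605 = 4.7924 kW

COP = 3.9605, W = 4.7924 kW


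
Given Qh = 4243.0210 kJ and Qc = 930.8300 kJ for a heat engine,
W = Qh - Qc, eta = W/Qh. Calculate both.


W = 4243.0210 - 930.8300 = 3312.1910 kJ
eta = 3312.1910 / 4243.0210 = 0.7806 = 78.0621%

W = 3312.1910 kJ, eta = 78.0621%


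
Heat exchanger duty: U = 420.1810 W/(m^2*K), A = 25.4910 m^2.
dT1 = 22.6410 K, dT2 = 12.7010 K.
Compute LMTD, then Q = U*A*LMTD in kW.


LMTD = 17.1948 K
Q = 420.1810 * 25.4910 * 17.1948 = 184170.6635 W = 184.1707 kW

184.1707 kW


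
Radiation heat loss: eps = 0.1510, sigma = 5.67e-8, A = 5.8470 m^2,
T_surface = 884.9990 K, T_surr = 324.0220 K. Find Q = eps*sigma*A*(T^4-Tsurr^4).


T^4 = 6.1344e+11
Tsurr^4 = 1.1023e+10
Q = 0.1510 * 5.67e-8 * 5.8470 * 6.0242e+11 = 30157.0852 W

30157.0852 W


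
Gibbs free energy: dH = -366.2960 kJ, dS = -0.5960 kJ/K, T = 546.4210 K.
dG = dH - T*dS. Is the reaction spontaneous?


T*dS = 546.4210 * -0.5960 = -325.6669 kJ
dG = -366.2960 + 325.6669 = -40.6291 kJ (spontaneous)

dG = -40.6291 kJ, spontaneous


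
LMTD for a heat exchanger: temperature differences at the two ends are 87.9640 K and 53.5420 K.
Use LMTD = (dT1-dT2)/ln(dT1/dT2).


dT1/dT2 = 1.6429
ln(dT1/dT2) = 0.4965
LMTD = 34.4220 / 0.4965 = 69.3347 K

69.3347 K


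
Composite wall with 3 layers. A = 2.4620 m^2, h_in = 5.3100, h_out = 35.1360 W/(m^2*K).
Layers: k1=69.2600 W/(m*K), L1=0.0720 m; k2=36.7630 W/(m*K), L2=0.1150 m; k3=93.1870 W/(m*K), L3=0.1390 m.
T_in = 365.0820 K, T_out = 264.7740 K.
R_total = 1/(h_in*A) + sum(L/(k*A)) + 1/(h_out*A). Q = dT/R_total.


R_conv_in = 1/(5.3100*2.4620) = 0.0765
R_1 = 0.0720/(69.2600*2.4620) = 0.0004
R_2 = 0.1150/(36.7630*2.4620) = 0.0013
R_3 = 0.1390/(93.1870*2.4620) = 0.0006
R_conv_out = 1/(35.1360*2.4620) = 0.0116
R_total = 0.0904 K/W
Q = 100.3080 / 0.0904 = 1110.2039 W

R_total = 0.0904 K/W, Q = 1110.2039 W


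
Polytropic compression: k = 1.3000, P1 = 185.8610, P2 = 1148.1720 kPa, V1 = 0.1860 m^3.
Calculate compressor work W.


(k-1)/k = 0.2308
(P2/P1)^exp = 1.5223
W = 4.3333 * 185.8610 * 0.1860 * (1.5223 - 1) = 78.2407 kJ

78.2407 kJ


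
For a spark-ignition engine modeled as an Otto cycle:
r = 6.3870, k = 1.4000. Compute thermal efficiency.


r^(k-1) = 2.0995
eta = 1 - 1/2.0995 = 0.5237 = 52.3699%

52.3699%


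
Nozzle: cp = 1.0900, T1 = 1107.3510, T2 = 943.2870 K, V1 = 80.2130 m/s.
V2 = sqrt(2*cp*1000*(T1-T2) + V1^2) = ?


dT = 164.0640 K
2*cp*1000*dT = 357659.5200
V1^2 = 6434.1254
V2 = sqrt(364093.6454) = 603.4017 m/s

603.4017 m/s


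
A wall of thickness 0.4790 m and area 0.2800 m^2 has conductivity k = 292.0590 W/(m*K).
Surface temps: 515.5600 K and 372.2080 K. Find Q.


dT = 143.3520 K
Q = 292.0590 * 0.2800 * 143.3520 / 0.4790 = 24473.5442 W

24473.5442 W


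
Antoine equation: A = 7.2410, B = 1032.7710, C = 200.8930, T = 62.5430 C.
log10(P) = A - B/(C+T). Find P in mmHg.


C+T = 263.4360
B/(C+T) = 3.9204
log10(P) = 7.2410 - 3.9204 = 3.3206
P = 10^3.3206 = 2092.2485 mmHg

2092.2485 mmHg


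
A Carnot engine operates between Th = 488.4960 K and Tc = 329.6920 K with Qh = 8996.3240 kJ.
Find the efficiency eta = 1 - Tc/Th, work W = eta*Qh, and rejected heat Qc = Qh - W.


eta = 1 - 329.6920/488.4960 = 0.3251
W = 0.3251 * 8996.3240 = 2924.5935 kJ
Qc = 8996.3240 - 2924.5935 = 6071.7305 kJ

eta = 32.5088%, W = 2924.5935 kJ, Qc = 6071.7305 kJ


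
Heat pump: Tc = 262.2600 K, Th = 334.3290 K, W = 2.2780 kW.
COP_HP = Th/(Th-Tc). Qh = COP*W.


COP = 334.3290 / 72.0690 = 4.6390
Qh = 4.6390 * 2.2780 = 10.5677 kW

COP = 4.6390, Qh = 10.5677 kW


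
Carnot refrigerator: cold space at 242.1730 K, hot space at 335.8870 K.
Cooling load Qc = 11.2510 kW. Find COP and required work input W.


COP = 242.1730 / 93.7140 = 2.5842
W = 11.2510 / 2.5842 = 4.3538 kW

COP = 2.5842, W = 4.3538 kW


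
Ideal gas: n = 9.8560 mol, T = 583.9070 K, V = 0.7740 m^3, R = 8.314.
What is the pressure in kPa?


P = nRT/V = 9.8560 * 8.314 * 583.9070 / 0.7740
= 47846.9652 / 0.7740 = 61817.7845 Pa = 61.8178 kPa

61.8178 kPa


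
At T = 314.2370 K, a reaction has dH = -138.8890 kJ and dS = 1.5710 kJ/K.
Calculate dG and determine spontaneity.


T*dS = 314.2370 * 1.5710 = 493.6663 kJ
dG = -138.8890 - 493.6663 = -632.5553 kJ (spontaneous)

dG = -632.5553 kJ, spontaneous


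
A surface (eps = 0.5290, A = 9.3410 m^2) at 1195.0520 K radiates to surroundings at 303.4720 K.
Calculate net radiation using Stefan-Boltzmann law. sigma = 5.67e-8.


T^4 = 2.0396e+12
Tsurr^4 = 8.4815e+09
Q = 0.5290 * 5.67e-8 * 9.3410 * 2.0311e+12 = 569075.0894 W

569075.0894 W


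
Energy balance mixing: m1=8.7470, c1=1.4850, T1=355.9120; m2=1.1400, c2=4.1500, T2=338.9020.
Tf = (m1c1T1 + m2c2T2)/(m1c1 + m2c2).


num = 6226.3913
den = 17.7203
Tf = 351.3706 K

351.3706 K


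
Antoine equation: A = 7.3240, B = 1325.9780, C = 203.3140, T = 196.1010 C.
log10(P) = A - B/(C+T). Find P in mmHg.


C+T = 399.4150
B/(C+T) = 3.3198
log10(P) = 7.3240 - 3.3198 = 4.0042
P = 10^4.0042 = 10097.1729 mmHg

10097.1729 mmHg


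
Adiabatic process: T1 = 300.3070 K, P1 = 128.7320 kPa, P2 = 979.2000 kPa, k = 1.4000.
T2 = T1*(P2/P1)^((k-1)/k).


(k-1)/k = 0.2857
(P2/P1)^exp = 1.7855
T2 = 300.3070 * 1.7855 = 536.2071 K

536.2071 K


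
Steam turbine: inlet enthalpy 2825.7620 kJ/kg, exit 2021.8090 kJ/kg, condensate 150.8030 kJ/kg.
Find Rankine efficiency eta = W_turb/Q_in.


W = 803.9530 kJ/kg
Q_in = 2674.9590 kJ/kg
eta = 0.3005 = 30.0548%

eta = 30.0548%


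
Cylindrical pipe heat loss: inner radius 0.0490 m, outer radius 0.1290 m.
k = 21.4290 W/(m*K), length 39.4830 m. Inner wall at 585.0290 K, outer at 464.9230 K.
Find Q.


dT = 120.1060 K
ln(ro/ri) = 0.9680
Q = 2*pi*21.4290*39.4830*120.1060 / 0.9680 = 659606.3149 W

659606.3149 W


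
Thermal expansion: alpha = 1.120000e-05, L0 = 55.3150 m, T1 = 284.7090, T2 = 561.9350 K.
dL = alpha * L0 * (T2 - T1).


dT = 277.2260 K
dL = 1.120000e-05 * 55.3150 * 277.2260 = 0.171749 m
L_final = 55.486749 m

dL = 0.171749 m


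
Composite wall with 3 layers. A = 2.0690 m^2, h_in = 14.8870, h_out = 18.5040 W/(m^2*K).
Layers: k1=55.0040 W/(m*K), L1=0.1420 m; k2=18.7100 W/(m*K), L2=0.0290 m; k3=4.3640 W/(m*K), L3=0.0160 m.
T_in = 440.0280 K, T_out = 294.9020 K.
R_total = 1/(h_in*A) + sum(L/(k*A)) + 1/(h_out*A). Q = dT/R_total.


R_conv_in = 1/(14.8870*2.0690) = 0.0325
R_1 = 0.1420/(55.0040*2.0690) = 0.0012
R_2 = 0.0290/(18.7100*2.0690) = 0.0007
R_3 = 0.0160/(4.3640*2.0690) = 0.0018
R_conv_out = 1/(18.5040*2.0690) = 0.0261
R_total = 0.0624 K/W
Q = 145.1260 / 0.0624 = 2327.4059 W

R_total = 0.0624 K/W, Q = 2327.4059 W


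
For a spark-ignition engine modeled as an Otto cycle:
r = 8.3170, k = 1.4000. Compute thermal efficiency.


r^(k-1) = 2.3334
eta = 1 - 1/2.3334 = 0.5714 = 57.1438%

57.1438%


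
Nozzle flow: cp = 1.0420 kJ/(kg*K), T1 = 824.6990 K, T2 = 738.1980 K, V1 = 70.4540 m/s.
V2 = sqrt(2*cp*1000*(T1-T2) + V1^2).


dT = 86.5010 K
2*cp*1000*dT = 180268.0840
V1^2 = 4963.7661
V2 = sqrt(185231.8501) = 430.3857 m/s

430.3857 m/s


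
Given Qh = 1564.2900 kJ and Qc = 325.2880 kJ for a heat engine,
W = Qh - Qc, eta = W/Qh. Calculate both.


W = 1564.2900 - 325.2880 = 1239.0020 kJ
eta = 1239.0020 / 1564.2900 = 0.7921 = 79.2054%

W = 1239.0020 kJ, eta = 79.2054%


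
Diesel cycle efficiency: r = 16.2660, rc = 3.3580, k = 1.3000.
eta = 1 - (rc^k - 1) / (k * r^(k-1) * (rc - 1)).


r^(k-1) = 2.3088
rc^k = 4.8295
eta = 0.4589 = 45.8904%

45.8904%


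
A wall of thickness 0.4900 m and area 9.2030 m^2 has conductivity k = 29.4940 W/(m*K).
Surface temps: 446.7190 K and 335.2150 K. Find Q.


dT = 111.5040 K
Q = 29.4940 * 9.2030 * 111.5040 / 0.4900 = 61767.1361 W

61767.1361 W


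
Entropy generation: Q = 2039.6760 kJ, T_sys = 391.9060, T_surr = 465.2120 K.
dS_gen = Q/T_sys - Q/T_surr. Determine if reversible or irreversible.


dS_sys = 2039.6760/391.9060 = 5.2045 kJ/K
dS_surr = -2039.6760/465.2120 = -4.3844 kJ/K
dS_gen = 5.2045 - 4.3844 = 0.8201 kJ/K (irreversible)

dS_gen = 0.8201 kJ/K, irreversible


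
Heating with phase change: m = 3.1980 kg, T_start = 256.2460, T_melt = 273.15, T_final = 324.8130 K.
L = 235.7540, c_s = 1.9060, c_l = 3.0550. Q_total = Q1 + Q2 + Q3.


Q1 (sensible, solid) = 3.1980 * 1.9060 * 16.9040 = 103.0364 kJ
Q2 (latent) = 3.1980 * 235.7540 = 753.9413 kJ
Q3 (sensible, liquid) = 3.1980 * 3.0550 * 51.6630 = 504.7418 kJ
Q_total = 1361.7196 kJ

1361.7196 kJ


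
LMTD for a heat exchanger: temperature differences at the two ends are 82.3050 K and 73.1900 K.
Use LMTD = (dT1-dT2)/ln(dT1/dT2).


dT1/dT2 = 1.1245
ln(dT1/dT2) = 0.1174
LMTD = 9.1150 / 0.1174 = 77.6584 K

77.6584 K


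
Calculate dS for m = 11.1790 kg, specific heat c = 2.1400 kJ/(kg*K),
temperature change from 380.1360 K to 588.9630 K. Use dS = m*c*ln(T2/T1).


T2/T1 = 1.5493
ln(T2/T1) = 0.4378
dS = 11.1790 * 2.1400 * 0.4378 = 10.4743 kJ/K

10.4743 kJ/K


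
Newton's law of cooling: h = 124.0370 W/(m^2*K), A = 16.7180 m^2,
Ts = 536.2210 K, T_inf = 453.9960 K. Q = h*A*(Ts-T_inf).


dT = 82.2250 K
Q = 124.0370 * 16.7180 * 82.2250 = 170505.9178 W

170505.9178 W


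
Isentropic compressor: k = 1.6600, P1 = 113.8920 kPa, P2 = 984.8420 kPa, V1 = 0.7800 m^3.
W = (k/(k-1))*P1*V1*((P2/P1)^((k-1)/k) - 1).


(k-1)/k = 0.3976
(P2/P1)^exp = 2.3577
W = 2.5152 * 113.8920 * 0.7800 * (2.3577 - 1) = 303.3622 kJ

303.3622 kJ


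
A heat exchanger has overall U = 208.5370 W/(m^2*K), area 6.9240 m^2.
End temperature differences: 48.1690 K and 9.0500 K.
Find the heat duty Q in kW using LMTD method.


LMTD = 23.3972 K
Q = 208.5370 * 6.9240 * 23.3972 = 33783.4816 W = 33.7835 kW

33.7835 kW


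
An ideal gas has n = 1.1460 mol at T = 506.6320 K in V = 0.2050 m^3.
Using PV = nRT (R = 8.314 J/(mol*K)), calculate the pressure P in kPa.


P = nRT/V = 1.1460 * 8.314 * 506.6320 / 0.2050
= 4827.1107 / 0.2050 = 23546.8813 Pa = 23.5469 kPa

23.5469 kPa


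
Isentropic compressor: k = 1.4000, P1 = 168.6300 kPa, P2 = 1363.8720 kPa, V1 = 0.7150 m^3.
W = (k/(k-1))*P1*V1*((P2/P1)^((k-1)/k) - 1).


(k-1)/k = 0.2857
(P2/P1)^exp = 1.8171
W = 3.5000 * 168.6300 * 0.7150 * (1.8171 - 1) = 344.8199 kJ

344.8199 kJ


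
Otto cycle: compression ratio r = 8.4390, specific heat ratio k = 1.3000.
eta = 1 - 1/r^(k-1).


r^(k-1) = 1.8962
eta = 1 - 1/1.8962 = 0.4726 = 47.2633%

47.2633%


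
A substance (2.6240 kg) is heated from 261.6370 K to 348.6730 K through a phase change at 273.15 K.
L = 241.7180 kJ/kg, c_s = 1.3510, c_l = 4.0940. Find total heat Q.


Q1 (sensible, solid) = 2.6240 * 1.3510 * 11.5130 = 40.8139 kJ
Q2 (latent) = 2.6240 * 241.7180 = 634.2680 kJ
Q3 (sensible, liquid) = 2.6240 * 4.0940 * 75.5230 = 811.3176 kJ
Q_total = 1486.3995 kJ

1486.3995 kJ


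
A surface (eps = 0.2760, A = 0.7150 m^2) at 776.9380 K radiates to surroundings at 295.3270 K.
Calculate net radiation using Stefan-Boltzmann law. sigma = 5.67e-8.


T^4 = 3.6437e+11
Tsurr^4 = 7.6070e+09
Q = 0.2760 * 5.67e-8 * 0.7150 * 3.5677e+11 = 3991.9115 W

3991.9115 W


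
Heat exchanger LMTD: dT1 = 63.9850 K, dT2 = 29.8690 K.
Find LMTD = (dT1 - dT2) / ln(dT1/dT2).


dT1/dT2 = 2.1422
ln(dT1/dT2) = 0.7618
LMTD = 34.1160 / 0.7618 = 44.7818 K

44.7818 K


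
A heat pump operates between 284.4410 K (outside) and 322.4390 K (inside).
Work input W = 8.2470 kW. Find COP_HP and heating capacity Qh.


COP = 322.4390 / 37.9980 = 8.4857
Qh = 8.4857 * 8.2470 = 69.9814 kW

COP = 8.4857, Qh = 69.9814 kW


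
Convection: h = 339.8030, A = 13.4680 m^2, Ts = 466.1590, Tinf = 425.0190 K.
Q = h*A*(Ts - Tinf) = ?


dT = 41.1400 K
Q = 339.8030 * 13.4680 * 41.1400 = 188275.8443 W

188275.8443 W


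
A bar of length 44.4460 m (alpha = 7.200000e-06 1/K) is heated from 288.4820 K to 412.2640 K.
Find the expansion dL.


dT = 123.7820 K
dL = 7.200000e-06 * 44.4460 * 123.7820 = 0.039612 m
L_final = 44.485612 m

dL = 0.039612 m


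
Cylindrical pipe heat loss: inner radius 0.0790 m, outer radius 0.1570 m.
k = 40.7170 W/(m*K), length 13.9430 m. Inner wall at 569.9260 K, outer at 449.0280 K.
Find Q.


dT = 120.8980 K
ln(ro/ri) = 0.6868
Q = 2*pi*40.7170*13.9430*120.8980 / 0.6868 = 627916.6400 W

627916.6400 W


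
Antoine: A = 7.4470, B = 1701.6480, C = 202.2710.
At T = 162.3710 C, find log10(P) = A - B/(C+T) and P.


C+T = 364.6420
B/(C+T) = 4.6666
log10(P) = 7.4470 - 4.6666 = 2.7804
P = 10^2.7804 = 603.0781 mmHg

603.0781 mmHg


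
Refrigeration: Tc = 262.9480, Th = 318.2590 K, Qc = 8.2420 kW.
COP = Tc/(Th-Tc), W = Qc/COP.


COP = 262.9480 / 55.3110 = 4.7540
W = 8.2420 / 4.7540 = 1.7337 kW

COP = 4.7540, W = 1.7337 kW


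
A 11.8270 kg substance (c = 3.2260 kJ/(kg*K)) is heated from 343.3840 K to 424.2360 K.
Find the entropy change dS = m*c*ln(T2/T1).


T2/T1 = 1.2355
ln(T2/T1) = 0.2114
dS = 11.8270 * 3.2260 * 0.2114 = 8.0673 kJ/K

8.0673 kJ/K


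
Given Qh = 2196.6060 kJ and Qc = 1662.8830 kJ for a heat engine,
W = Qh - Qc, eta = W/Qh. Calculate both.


W = 2196.6060 - 1662.8830 = 533.7230 kJ
eta = 533.7230 / 2196.6060 = 0.2430 = 24.2976%

W = 533.7230 kJ, eta = 24.2976%


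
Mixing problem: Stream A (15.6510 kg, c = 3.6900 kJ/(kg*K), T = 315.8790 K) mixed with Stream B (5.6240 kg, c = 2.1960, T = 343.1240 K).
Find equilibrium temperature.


num = 22480.3897
den = 70.1025
Tf = 320.6789 K

320.6789 K


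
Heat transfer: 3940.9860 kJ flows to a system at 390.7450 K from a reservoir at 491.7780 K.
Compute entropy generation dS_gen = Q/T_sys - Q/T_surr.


dS_sys = 3940.9860/390.7450 = 10.0858 kJ/K
dS_surr = -3940.9860/491.7780 = -8.0138 kJ/K
dS_gen = 10.0858 - 8.0138 = 2.0721 kJ/K (irreversible)

dS_gen = 2.0721 kJ/K, irreversible


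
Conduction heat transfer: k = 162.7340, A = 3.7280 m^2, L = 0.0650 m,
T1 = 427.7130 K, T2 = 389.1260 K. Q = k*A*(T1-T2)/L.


dT = 38.5870 K
Q = 162.7340 * 3.7280 * 38.5870 / 0.0650 = 360148.7084 W

360148.7084 W


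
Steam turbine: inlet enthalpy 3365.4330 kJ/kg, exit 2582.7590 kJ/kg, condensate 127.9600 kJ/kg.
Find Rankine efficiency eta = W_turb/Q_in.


W = 782.6740 kJ/kg
Q_in = 3237.4730 kJ/kg
eta = 0.2418 = 24.1755%

eta = 24.1755%


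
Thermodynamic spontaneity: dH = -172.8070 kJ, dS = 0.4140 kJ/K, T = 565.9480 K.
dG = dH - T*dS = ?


T*dS = 565.9480 * 0.4140 = 234.3025 kJ
dG = -172.8070 - 234.3025 = -407.1095 kJ (spontaneous)

dG = -407.1095 kJ, spontaneous


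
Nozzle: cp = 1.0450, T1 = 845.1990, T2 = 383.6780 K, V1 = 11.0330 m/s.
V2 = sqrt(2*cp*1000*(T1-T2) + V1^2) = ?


dT = 461.5210 K
2*cp*1000*dT = 964578.8900
V1^2 = 121.7271
V2 = sqrt(964700.6171) = 982.1917 m/s

982.1917 m/s


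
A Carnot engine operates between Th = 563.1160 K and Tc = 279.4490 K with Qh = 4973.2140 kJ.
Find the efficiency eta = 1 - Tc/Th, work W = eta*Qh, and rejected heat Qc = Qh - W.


eta = 1 - 279.4490/563.1160 = 0.5037
W = 0.5037 * 4973.2140 = 2505.2328 kJ
Qc = 4973.2140 - 2505.2328 = 2467.9812 kJ

eta = 50.3745%, W = 2505.2328 kJ, Qc = 2467.9812 kJ


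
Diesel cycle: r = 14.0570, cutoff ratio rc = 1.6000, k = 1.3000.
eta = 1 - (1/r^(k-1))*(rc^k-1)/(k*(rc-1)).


r^(k-1) = 2.2099
rc^k = 1.8423
eta = 0.5114 = 51.1353%

51.1353%


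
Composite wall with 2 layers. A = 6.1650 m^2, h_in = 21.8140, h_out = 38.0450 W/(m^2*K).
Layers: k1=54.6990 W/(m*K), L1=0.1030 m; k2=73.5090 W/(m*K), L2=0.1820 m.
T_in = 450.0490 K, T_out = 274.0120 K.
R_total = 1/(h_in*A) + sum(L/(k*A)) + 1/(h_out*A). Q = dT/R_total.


R_conv_in = 1/(21.8140*6.1650) = 0.0074
R_1 = 0.1030/(54.6990*6.1650) = 0.0003
R_2 = 0.1820/(73.5090*6.1650) = 0.0004
R_conv_out = 1/(38.0450*6.1650) = 0.0043
R_total = 0.0124 K/W
Q = 176.0370 / 0.0124 = 14189.1631 W

R_total = 0.0124 K/W, Q = 14189.1631 W


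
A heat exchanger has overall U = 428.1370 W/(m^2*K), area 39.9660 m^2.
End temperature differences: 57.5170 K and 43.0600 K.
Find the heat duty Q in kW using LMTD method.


LMTD = 49.9402 K
Q = 428.1370 * 39.9660 * 49.9402 = 854523.4097 W = 854.5234 kW

854.5234 kW


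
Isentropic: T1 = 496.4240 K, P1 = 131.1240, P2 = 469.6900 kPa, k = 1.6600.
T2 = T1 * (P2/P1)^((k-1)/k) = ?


(k-1)/k = 0.3976
(P2/P1)^exp = 1.6608
T2 = 496.4240 * 1.6608 = 824.4592 K

824.4592 K


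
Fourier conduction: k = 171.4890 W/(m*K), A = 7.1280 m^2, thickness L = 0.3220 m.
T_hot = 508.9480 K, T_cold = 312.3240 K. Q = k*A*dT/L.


dT = 196.6240 K
Q = 171.4890 * 7.1280 * 196.6240 / 0.3220 = 746422.3141 W

746422.3141 W


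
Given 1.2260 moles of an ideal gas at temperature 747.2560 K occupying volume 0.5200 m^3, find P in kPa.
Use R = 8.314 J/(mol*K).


P = nRT/V = 1.2260 * 8.314 * 747.2560 / 0.5200
= 7616.7535 / 0.5200 = 14647.6029 Pa = 14.6476 kPa

14.6476 kPa


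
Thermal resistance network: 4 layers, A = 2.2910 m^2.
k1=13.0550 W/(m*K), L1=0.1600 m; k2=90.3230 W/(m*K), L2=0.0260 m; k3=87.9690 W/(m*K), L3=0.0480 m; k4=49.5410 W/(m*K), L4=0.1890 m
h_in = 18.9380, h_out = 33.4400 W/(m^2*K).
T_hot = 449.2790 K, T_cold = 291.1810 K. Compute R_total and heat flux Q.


R_conv_in = 1/(18.9380*2.2910) = 0.0230
R_1 = 0.1600/(13.0550*2.2910) = 0.0053
R_2 = 0.0260/(90.3230*2.2910) = 0.0001
R_3 = 0.0480/(87.9690*2.2910) = 0.0002
R_4 = 0.1890/(49.5410*2.2910) = 0.0017
R_conv_out = 1/(33.4400*2.2910) = 0.0131
R_total = 0.0435 K/W
Q = 158.0980 / 0.0435 = 3636.1130 W

R_total = 0.0435 K/W, Q = 3636.1130 W


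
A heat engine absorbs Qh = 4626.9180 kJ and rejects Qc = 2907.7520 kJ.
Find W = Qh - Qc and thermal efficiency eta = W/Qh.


W = 4626.9180 - 2907.7520 = 1719.1660 kJ
eta = 1719.1660 / 4626.9180 = 0.3716 = 37.1557%

W = 1719.1660 kJ, eta = 37.1557%


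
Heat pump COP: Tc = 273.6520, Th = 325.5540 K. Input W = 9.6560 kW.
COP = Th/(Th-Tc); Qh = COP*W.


COP = 325.5540 / 51.9020 = 6.2725
Qh = 6.2725 * 9.6560 = 60.5670 kW

COP = 6.2725, Qh = 60.5670 kW


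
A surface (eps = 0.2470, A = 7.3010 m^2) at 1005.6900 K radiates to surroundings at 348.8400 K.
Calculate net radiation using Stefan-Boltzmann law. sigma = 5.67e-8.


T^4 = 1.0230e+12
Tsurr^4 = 1.4808e+10
Q = 0.2470 * 5.67e-8 * 7.3010 * 1.0081e+12 = 103082.7729 W

103082.7729 W


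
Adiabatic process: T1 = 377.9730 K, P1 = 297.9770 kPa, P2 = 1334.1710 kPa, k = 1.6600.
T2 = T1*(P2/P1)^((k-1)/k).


(k-1)/k = 0.3976
(P2/P1)^exp = 1.8149
T2 = 377.9730 * 1.8149 = 685.9675 K

685.9675 K


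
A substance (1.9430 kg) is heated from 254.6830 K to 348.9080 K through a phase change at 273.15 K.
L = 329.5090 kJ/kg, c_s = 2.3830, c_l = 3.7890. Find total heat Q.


Q1 (sensible, solid) = 1.9430 * 2.3830 * 18.4670 = 85.5053 kJ
Q2 (latent) = 1.9430 * 329.5090 = 640.2360 kJ
Q3 (sensible, liquid) = 1.9430 * 3.7890 * 75.7580 = 557.7324 kJ
Q_total = 1283.4738 kJ

1283.4738 kJ


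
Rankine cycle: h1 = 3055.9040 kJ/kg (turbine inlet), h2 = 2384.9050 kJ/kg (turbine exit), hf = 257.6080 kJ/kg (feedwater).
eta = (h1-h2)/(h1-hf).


W = 670.9990 kJ/kg
Q_in = 2798.2960 kJ/kg
eta = 0.2398 = 23.9788%

eta = 23.9788%


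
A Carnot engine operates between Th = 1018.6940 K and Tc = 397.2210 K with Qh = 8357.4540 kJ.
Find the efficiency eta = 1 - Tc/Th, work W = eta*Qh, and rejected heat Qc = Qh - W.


eta = 1 - 397.2210/1018.6940 = 0.6101
W = 0.6101 * 8357.4540 = 5098.6184 kJ
Qc = 8357.4540 - 5098.6184 = 3258.8356 kJ

eta = 61.0068%, W = 5098.6184 kJ, Qc = 3258.8356 kJ


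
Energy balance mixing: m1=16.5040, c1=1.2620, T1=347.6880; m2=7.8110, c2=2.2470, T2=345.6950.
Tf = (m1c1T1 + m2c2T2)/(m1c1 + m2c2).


num = 13309.0649
den = 38.3794
Tf = 346.7766 K

346.7766 K


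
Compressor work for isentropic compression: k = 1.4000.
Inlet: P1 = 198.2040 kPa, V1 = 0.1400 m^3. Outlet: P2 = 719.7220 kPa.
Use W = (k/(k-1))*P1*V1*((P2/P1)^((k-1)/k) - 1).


(k-1)/k = 0.2857
(P2/P1)^exp = 1.4455
W = 3.5000 * 198.2040 * 0.1400 * (1.4455 - 1) = 43.2659 kJ

43.2659 kJ


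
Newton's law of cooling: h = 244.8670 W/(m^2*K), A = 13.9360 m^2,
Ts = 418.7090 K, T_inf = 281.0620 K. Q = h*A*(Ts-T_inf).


dT = 137.6470 K
Q = 244.8670 * 13.9360 * 137.6470 = 469715.7780 W

469715.7780 W


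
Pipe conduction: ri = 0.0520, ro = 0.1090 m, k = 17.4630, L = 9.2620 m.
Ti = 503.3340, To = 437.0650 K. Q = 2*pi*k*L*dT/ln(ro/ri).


dT = 66.2690 K
ln(ro/ri) = 0.7401
Q = 2*pi*17.4630*9.2620*66.2690 / 0.7401 = 90995.7416 W

90995.7416 W


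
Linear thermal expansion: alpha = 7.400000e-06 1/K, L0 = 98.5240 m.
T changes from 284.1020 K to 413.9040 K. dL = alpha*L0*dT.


dT = 129.8020 K
dL = 7.400000e-06 * 98.5240 * 129.8020 = 0.094636 m
L_final = 98.618636 m

dL = 0.094636 m


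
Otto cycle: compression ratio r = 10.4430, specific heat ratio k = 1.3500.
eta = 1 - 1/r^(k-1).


r^(k-1) = 2.2729
eta = 1 - 1/2.2729 = 0.5600 = 56.0042%

56.0042%


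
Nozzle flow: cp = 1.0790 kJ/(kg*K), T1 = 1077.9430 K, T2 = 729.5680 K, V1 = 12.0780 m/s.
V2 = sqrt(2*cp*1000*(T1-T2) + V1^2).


dT = 348.3750 K
2*cp*1000*dT = 751793.2500
V1^2 = 145.8781
V2 = sqrt(751939.1281) = 867.1442 m/s

867.1442 m/s


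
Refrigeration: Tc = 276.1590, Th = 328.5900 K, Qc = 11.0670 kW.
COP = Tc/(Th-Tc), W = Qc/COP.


COP = 276.1590 / 52.4310 = 5.2671
W = 11.0670 / 5.2671 = 2.1012 kW

COP = 5.2671, W = 2.1012 kW


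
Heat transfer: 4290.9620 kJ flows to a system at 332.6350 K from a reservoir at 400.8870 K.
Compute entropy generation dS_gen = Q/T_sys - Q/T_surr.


dS_sys = 4290.9620/332.6350 = 12.8999 kJ/K
dS_surr = -4290.9620/400.8870 = -10.7037 kJ/K
dS_gen = 12.8999 - 10.7037 = 2.1962 kJ/K (irreversible)

dS_gen = 2.1962 kJ/K, irreversible


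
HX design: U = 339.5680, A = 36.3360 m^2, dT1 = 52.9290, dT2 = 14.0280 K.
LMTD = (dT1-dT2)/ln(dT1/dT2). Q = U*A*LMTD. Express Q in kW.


LMTD = 29.2952 K
Q = 339.5680 * 36.3360 * 29.2952 = 361460.2600 W = 361.4603 kW

361.4603 kW


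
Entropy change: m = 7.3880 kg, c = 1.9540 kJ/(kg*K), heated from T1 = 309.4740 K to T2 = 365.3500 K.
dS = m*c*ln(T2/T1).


T2/T1 = 1.1806
ln(T2/T1) = 0.1660
dS = 7.3880 * 1.9540 * 0.1660 = 2.3961 kJ/K

2.3961 kJ/K


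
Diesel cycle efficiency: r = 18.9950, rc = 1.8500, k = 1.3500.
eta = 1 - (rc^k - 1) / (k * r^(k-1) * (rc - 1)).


r^(k-1) = 2.8024
rc^k = 2.2945
eta = 0.5975 = 59.7455%

59.7455%


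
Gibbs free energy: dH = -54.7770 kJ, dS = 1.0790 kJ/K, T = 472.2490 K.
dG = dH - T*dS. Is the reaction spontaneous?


T*dS = 472.2490 * 1.0790 = 509.5567 kJ
dG = -54.7770 - 509.5567 = -564.3337 kJ (spontaneous)

dG = -564.3337 kJ, spontaneous


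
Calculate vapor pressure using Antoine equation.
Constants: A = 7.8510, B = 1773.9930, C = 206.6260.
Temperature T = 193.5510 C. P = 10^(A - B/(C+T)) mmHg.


C+T = 400.1770
B/(C+T) = 4.4330
log10(P) = 7.8510 - 4.4330 = 3.4180
P = 10^3.4180 = 2618.0571 mmHg

2618.0571 mmHg


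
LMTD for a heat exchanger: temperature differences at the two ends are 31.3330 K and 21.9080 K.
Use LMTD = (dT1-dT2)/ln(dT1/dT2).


dT1/dT2 = 1.4302
ln(dT1/dT2) = 0.3578
LMTD = 9.4250 / 0.3578 = 26.3401 K

26.3401 K


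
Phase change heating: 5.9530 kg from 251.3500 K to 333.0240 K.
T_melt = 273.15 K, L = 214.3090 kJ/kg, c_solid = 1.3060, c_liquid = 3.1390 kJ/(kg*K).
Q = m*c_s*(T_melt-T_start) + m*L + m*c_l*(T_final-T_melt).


Q1 (sensible, solid) = 5.9530 * 1.3060 * 21.8000 = 169.4867 kJ
Q2 (latent) = 5.9530 * 214.3090 = 1275.7815 kJ
Q3 (sensible, liquid) = 5.9530 * 3.1390 * 59.8740 = 1118.8335 kJ
Q_total = 2564.1017 kJ

2564.1017 kJ


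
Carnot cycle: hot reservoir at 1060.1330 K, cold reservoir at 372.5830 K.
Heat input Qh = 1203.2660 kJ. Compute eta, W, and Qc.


eta = 1 - 372.5830/1060.1330 = 0.6486
W = 0.6486 * 1203.2660 = 780.3790 kJ
Qc = 1203.2660 - 780.3790 = 422.8870 kJ

eta = 64.8551%, W = 780.3790 kJ, Qc = 422.8870 kJ


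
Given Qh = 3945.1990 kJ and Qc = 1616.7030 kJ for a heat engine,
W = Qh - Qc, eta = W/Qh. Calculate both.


W = 3945.1990 - 1616.7030 = 2328.4960 kJ
eta = 2328.4960 / 3945.1990 = 0.5902 = 59.0210%

W = 2328.4960 kJ, eta = 59.0210%


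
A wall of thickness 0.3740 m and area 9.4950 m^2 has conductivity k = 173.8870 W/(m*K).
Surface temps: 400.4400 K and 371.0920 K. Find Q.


dT = 29.3480 K
Q = 173.8870 * 9.4950 * 29.3480 / 0.3740 = 129559.4191 W

129559.4191 W


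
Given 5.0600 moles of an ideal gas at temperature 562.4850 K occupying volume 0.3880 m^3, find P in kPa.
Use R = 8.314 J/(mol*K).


P = nRT/V = 5.0600 * 8.314 * 562.4850 / 0.3880
= 23663.0915 / 0.3880 = 60987.3491 Pa = 60.9873 kPa

60.9873 kPa


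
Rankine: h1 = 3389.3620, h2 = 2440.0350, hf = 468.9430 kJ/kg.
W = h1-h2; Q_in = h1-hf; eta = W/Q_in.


W = 949.3270 kJ/kg
Q_in = 2920.4190 kJ/kg
eta = 0.3251 = 32.5065%

eta = 32.5065%


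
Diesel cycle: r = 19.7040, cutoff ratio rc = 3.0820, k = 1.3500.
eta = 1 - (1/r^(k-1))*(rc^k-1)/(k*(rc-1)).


r^(k-1) = 2.8385
rc^k = 4.5701
eta = 0.5525 = 55.2524%

55.2524%


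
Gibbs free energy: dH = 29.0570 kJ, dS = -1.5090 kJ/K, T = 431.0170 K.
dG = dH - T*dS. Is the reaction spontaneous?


T*dS = 431.0170 * -1.5090 = -650.4047 kJ
dG = 29.0570 + 650.4047 = 679.4617 kJ (non-spontaneous)

dG = 679.4617 kJ, non-spontaneous


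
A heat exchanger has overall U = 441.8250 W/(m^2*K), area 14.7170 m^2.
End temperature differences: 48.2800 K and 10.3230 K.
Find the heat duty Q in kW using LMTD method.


LMTD = 24.6052 K
Q = 441.8250 * 14.7170 * 24.6052 = 159991.1752 W = 159.9912 kW

159.9912 kW


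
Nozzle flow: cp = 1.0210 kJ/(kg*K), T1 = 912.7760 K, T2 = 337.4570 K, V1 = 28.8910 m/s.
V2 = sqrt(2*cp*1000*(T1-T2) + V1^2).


dT = 575.3190 K
2*cp*1000*dT = 1174801.3980
V1^2 = 834.6899
V2 = sqrt(1175636.0879) = 1084.2675 m/s

1084.2675 m/s


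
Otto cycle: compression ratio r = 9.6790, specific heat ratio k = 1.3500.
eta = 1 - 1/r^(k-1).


r^(k-1) = 2.2133
eta = 1 - 1/2.2133 = 0.5482 = 54.8186%

54.8186%


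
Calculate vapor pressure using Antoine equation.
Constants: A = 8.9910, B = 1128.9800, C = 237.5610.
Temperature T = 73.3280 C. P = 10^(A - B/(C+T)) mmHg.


C+T = 310.8890
B/(C+T) = 3.6315
log10(P) = 8.9910 - 3.6315 = 5.3595
P = 10^5.3595 = 228845.8881 mmHg

228845.8881 mmHg


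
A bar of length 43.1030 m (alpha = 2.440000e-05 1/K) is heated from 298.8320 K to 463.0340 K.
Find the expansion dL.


dT = 164.2020 K
dL = 2.440000e-05 * 43.1030 * 164.2020 = 0.172693 m
L_final = 43.275693 m

dL = 0.172693 m


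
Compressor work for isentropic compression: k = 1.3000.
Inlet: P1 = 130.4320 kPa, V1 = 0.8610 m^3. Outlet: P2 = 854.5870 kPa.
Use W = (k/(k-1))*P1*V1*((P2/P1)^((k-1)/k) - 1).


(k-1)/k = 0.2308
(P2/P1)^exp = 1.5431
W = 4.3333 * 130.4320 * 0.8610 * (1.5431 - 1) = 264.2943 kJ

264.2943 kJ


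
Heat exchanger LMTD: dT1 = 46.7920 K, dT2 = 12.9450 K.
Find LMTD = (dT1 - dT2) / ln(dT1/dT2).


dT1/dT2 = 3.6147
ln(dT1/dT2) = 1.2850
LMTD = 33.8470 / 1.2850 = 26.3400 K

26.3400 K


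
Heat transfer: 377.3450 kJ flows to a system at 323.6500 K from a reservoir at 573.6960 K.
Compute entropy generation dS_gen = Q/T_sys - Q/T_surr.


dS_sys = 377.3450/323.6500 = 1.1659 kJ/K
dS_surr = -377.3450/573.6960 = -0.6577 kJ/K
dS_gen = 1.1659 - 0.6577 = 0.5082 kJ/K (irreversible)

dS_gen = 0.5082 kJ/K, irreversible
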